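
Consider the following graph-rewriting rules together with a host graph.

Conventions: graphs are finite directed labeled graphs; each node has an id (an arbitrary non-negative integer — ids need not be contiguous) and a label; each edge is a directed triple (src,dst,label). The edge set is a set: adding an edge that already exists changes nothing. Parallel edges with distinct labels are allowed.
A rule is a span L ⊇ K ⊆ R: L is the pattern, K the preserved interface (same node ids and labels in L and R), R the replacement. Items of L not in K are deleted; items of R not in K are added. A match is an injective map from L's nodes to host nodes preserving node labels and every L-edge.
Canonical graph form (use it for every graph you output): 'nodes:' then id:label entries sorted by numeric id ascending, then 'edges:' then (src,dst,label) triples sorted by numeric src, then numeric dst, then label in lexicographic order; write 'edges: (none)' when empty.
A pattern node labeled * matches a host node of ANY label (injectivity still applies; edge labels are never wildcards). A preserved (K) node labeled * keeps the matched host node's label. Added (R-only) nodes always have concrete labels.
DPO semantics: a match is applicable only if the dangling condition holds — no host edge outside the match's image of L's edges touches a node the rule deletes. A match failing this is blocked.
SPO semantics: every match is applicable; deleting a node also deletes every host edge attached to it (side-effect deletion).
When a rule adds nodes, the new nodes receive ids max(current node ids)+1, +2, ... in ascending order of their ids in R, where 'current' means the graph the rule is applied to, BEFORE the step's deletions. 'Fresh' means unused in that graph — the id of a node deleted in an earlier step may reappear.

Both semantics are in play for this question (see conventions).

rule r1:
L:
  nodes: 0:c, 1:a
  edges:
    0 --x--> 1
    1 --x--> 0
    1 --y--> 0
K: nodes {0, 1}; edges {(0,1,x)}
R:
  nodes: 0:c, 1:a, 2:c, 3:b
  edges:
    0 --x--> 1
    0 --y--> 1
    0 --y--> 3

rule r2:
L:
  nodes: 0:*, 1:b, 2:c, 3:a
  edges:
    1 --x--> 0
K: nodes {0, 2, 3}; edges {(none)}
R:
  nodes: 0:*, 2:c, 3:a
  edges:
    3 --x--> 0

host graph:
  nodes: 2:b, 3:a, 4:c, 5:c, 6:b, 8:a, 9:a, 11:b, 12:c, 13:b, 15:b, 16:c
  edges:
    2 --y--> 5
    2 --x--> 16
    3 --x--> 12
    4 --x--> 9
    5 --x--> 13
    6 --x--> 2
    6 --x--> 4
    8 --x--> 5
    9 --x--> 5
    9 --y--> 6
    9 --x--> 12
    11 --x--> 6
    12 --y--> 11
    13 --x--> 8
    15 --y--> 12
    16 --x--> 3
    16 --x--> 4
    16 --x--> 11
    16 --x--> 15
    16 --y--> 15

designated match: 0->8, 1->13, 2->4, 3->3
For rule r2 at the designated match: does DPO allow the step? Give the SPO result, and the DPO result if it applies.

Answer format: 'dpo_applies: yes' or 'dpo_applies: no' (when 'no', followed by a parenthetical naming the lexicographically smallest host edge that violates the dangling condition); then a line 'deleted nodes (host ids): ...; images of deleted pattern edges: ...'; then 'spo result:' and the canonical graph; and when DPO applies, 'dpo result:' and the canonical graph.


dpo_applies: no
(the rule deletes node 13, which keeps host edge (5,13,x) outside the match image — the dangling condition fails, DPO blocks; SPO proceeds and side-deletes such edges)
deleted nodes (host ids): 13; images of deleted pattern edges: (13,8,x)
spo result:
nodes: 2:b, 3:a, 4:c, 5:c, 6:b, 8:a, 9:a, 11:b, 12:c, 15:b, 16:c
edges: (2,5,y); (2,16,x); (3,8,x); (3,12,x); (4,9,x); (6,2,x); (6,4,x); (8,5,x); (9,5,x); (9,6,y); (9,12,x); (11,6,x); (12,11,y); (15,12,y); (16,3,x); (16,4,x); (16,11,x); (16,15,x); (16,15,y)


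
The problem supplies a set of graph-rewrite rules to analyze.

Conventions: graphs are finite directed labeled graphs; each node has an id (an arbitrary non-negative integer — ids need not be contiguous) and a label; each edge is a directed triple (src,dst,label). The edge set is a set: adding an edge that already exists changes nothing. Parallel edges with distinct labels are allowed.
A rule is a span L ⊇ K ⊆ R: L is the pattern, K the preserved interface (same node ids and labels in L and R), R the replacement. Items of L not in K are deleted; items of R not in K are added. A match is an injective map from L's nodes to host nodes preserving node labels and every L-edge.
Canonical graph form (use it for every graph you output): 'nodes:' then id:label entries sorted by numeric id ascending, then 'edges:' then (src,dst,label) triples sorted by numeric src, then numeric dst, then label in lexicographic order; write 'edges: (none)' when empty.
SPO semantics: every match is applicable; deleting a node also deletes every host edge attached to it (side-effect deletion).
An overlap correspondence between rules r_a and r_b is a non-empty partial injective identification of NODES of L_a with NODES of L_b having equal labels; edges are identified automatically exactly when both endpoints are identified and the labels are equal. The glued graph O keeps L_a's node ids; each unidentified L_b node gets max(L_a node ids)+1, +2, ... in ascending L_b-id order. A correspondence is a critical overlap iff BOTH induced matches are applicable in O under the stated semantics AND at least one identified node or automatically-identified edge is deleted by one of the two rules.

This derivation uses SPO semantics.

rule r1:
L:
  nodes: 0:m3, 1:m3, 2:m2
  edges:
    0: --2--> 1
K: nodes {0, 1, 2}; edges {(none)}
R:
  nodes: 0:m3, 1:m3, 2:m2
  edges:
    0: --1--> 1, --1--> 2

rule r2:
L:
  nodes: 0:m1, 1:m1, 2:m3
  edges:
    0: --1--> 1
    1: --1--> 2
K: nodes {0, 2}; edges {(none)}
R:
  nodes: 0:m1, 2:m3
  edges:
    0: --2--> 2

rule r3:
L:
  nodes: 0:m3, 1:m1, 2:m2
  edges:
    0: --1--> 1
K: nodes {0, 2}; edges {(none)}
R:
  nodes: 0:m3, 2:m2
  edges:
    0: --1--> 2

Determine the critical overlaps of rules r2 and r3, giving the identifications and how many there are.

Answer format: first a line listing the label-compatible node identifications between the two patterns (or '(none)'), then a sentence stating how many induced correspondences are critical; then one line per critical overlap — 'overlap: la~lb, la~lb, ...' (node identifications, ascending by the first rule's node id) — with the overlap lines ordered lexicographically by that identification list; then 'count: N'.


label-compatible node identifications between L(r2) and L(r3): 0~1, 1~1, 2~0
4 of the induced correspondences are critical overlaps of r2 and r3.
overlap: 0~1
overlap: 0~1, 2~0
overlap: 1~1
overlap: 1~1, 2~0
count: 4


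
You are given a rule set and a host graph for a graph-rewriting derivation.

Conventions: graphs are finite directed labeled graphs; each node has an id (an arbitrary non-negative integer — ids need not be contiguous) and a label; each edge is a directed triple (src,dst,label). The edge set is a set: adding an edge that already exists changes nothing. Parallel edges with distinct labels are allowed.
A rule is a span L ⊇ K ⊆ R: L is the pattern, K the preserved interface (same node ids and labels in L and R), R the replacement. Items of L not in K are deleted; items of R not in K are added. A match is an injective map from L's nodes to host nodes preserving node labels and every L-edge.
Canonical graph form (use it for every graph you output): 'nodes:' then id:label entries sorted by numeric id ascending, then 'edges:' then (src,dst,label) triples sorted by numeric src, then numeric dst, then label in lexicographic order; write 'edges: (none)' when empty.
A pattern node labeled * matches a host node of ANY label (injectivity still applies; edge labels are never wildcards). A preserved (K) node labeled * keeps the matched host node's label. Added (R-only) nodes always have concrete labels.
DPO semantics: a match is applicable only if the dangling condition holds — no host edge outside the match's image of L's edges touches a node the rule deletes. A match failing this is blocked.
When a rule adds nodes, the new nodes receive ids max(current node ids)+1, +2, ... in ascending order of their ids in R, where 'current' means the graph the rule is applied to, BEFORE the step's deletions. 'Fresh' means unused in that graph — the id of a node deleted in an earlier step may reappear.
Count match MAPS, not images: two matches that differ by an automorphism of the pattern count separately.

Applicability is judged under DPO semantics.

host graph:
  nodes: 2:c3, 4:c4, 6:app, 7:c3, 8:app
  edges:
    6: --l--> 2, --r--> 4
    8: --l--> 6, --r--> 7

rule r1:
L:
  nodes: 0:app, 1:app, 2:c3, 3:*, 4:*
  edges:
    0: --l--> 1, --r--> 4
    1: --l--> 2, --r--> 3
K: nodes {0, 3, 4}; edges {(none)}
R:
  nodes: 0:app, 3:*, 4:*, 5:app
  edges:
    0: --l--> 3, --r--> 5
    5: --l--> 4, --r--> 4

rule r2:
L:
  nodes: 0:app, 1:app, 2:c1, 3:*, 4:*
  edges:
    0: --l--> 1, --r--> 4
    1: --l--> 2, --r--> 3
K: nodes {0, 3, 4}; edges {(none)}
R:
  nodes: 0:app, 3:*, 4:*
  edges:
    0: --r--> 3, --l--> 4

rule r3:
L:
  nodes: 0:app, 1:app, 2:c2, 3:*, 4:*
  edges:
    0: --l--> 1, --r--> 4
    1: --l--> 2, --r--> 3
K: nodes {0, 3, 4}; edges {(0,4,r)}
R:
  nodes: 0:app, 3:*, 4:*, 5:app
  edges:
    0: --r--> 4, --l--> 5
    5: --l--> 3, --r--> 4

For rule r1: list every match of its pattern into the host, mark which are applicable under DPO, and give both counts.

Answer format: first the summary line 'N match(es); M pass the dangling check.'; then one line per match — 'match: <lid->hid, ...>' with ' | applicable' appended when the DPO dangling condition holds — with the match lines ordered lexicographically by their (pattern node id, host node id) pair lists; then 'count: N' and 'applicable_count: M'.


1 match(es); 1 pass the dangling check.
match: 0->8, 1->6, 2->2, 3->4, 4->7 | applicable
count: 1
applicable_count: 1


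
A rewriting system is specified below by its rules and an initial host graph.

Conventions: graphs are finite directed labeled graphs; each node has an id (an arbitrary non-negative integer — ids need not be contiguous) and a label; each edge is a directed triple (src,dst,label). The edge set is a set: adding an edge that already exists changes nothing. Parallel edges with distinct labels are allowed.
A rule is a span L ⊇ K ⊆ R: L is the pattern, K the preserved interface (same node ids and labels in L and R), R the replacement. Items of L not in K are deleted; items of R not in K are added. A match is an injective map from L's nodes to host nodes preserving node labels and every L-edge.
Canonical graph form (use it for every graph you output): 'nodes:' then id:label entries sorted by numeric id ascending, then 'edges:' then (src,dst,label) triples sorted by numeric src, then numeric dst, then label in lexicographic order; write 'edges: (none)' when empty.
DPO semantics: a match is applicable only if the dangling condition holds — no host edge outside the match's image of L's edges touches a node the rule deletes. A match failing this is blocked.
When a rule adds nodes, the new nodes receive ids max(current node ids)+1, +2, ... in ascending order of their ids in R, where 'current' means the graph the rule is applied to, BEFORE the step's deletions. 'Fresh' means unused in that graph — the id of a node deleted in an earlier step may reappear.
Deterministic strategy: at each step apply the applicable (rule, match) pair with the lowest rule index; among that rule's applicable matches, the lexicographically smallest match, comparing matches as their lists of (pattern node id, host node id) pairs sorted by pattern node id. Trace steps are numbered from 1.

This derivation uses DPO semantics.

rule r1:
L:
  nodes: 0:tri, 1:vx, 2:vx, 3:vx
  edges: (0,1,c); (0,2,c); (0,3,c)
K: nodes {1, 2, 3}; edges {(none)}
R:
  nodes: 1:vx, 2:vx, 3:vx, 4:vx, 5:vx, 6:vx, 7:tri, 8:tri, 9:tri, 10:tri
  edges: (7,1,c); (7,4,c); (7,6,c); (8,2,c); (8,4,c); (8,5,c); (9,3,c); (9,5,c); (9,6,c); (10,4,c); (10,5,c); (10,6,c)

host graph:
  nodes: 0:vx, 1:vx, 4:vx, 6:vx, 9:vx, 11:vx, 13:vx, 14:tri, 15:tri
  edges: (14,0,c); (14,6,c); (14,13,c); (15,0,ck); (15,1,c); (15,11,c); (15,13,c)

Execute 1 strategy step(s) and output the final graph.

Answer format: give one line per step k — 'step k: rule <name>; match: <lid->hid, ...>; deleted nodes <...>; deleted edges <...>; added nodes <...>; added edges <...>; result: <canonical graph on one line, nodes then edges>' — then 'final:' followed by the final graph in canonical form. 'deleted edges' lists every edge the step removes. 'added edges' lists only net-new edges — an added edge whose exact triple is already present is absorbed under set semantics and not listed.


step 1: rule r1; match: 0->14, 1->0, 2->6, 3->13; deleted nodes 14; deleted edges (14,0,c); (14,6,c); (14,13,c); added nodes 16, 17, 18, 19, 20, 21, 22; added edges (19,0,c); (19,16,c); (19,18,c); (20,6,c); (20,16,c); (20,17,c); (21,13,c); (21,17,c); (21,18,c); (22,16,c); (22,17,c); (22,18,c); result: nodes: 0:vx, 1:vx, 4:vx, 6:vx, 9:vx, 11:vx, 13:vx, 15:tri, 16:vx, 17:vx, 18:vx, 19:tri, 20:tri, 21:tri, 22:tri edges: (15,0,ck); (15,1,c); (15,11,c); (15,13,c); (19,0,c); (19,16,c); (19,18,c); (20,6,c); (20,16,c); (20,17,c); (21,13,c); (21,17,c); (21,18,c); (22,16,c); (22,17,c); (22,18,c)
final:
nodes: 0:vx, 1:vx, 4:vx, 6:vx, 9:vx, 11:vx, 13:vx, 15:tri, 16:vx, 17:vx, 18:vx, 19:tri, 20:tri, 21:tri, 22:tri
edges: (15,0,ck); (15,1,c); (15,11,c); (15,13,c); (19,0,c); (19,16,c); (19,18,c); (20,6,c); (20,16,c); (20,17,c); (21,13,c); (21,17,c); (21,18,c); (22,16,c); (22,17,c); (22,18,c)


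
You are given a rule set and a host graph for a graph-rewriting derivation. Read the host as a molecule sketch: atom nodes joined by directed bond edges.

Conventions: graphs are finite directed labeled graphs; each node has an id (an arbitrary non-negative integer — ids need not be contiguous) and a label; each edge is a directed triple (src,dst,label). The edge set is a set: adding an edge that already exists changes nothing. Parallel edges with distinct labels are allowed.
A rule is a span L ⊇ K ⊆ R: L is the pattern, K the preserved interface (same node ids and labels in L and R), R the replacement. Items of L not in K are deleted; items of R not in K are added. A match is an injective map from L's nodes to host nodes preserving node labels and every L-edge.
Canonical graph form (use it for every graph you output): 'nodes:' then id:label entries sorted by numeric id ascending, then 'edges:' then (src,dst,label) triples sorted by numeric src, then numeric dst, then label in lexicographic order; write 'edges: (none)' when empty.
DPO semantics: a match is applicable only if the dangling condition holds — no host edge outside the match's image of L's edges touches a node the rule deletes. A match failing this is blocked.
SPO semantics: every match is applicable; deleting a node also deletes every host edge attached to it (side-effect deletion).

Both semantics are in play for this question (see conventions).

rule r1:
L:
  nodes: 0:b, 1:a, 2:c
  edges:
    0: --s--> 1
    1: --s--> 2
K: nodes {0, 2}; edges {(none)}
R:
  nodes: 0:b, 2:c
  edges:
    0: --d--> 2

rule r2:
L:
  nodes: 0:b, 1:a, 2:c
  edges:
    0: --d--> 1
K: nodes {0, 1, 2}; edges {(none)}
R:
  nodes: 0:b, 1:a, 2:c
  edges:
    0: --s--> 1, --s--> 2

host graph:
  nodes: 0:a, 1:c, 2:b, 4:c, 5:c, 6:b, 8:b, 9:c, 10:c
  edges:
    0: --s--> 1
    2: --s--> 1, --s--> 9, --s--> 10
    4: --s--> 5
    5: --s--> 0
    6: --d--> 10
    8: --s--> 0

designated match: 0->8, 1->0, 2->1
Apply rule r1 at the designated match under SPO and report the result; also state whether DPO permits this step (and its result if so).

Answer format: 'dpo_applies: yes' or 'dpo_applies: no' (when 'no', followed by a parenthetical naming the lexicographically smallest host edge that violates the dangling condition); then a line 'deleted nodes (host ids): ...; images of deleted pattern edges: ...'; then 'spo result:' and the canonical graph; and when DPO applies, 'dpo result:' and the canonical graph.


dpo_applies: no
(the rule deletes node 0, which keeps host edge (5,0,s) outside the match image — the dangling condition fails, DPO blocks; SPO proceeds and side-deletes such edges)
deleted nodes (host ids): 0; images of deleted pattern edges: (0,1,s); (8,0,s)
spo result:
nodes: 1:c, 2:b, 4:c, 5:c, 6:b, 8:b, 9:c, 10:c
edges: (2,1,s); (2,9,s); (2,10,s); (4,5,s); (6,10,d); (8,1,d)


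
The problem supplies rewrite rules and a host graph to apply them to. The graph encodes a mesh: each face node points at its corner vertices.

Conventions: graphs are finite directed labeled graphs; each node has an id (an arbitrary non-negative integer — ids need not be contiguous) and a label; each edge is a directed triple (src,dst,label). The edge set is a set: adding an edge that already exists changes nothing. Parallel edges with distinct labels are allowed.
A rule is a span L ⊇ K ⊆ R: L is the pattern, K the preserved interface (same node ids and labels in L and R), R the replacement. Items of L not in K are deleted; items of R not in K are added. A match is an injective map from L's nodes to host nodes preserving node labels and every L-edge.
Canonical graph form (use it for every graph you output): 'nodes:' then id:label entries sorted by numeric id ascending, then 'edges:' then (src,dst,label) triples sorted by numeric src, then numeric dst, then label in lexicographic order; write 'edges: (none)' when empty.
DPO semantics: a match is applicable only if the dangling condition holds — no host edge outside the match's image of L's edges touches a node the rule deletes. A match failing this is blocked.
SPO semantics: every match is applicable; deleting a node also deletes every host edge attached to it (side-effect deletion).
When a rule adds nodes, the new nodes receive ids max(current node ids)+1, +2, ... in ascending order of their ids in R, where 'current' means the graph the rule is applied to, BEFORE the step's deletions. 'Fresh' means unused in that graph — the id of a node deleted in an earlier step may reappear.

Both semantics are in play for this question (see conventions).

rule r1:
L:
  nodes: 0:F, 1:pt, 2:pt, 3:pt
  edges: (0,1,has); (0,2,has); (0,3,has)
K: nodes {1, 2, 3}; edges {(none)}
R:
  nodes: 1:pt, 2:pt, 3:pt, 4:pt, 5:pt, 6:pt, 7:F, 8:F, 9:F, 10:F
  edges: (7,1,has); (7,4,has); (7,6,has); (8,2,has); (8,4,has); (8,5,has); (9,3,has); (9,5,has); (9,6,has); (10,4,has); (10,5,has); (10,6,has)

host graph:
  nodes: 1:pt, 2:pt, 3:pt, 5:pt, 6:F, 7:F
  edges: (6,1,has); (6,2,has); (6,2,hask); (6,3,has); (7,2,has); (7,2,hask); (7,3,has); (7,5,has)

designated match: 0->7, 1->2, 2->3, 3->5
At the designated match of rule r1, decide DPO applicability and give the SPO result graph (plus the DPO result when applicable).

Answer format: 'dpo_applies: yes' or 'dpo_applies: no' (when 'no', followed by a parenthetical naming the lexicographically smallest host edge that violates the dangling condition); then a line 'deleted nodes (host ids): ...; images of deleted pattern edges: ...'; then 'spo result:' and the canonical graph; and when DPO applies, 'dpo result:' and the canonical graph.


dpo_applies: no
(the rule deletes node 7, which keeps host edge (7,2,hask) outside the match image — the dangling condition fails, DPO blocks; SPO proceeds and side-deletes such edges)
deleted nodes (host ids): 7; images of deleted pattern edges: (7,2,has); (7,3,has); (7,5,has)
spo result:
nodes: 1:pt, 2:pt, 3:pt, 5:pt, 6:F, 8:pt, 9:pt, 10:pt, 11:F, 12:F, 13:F, 14:F
edges: (6,1,has); (6,2,has); (6,2,hask); (6,3,has); (11,2,has); (11,8,has); (11,10,has); (12,3,has); (12,8,has); (12,9,has); (13,5,has); (13,9,has); (13,10,has); (14,8,has); (14,9,has); (14,10,has)


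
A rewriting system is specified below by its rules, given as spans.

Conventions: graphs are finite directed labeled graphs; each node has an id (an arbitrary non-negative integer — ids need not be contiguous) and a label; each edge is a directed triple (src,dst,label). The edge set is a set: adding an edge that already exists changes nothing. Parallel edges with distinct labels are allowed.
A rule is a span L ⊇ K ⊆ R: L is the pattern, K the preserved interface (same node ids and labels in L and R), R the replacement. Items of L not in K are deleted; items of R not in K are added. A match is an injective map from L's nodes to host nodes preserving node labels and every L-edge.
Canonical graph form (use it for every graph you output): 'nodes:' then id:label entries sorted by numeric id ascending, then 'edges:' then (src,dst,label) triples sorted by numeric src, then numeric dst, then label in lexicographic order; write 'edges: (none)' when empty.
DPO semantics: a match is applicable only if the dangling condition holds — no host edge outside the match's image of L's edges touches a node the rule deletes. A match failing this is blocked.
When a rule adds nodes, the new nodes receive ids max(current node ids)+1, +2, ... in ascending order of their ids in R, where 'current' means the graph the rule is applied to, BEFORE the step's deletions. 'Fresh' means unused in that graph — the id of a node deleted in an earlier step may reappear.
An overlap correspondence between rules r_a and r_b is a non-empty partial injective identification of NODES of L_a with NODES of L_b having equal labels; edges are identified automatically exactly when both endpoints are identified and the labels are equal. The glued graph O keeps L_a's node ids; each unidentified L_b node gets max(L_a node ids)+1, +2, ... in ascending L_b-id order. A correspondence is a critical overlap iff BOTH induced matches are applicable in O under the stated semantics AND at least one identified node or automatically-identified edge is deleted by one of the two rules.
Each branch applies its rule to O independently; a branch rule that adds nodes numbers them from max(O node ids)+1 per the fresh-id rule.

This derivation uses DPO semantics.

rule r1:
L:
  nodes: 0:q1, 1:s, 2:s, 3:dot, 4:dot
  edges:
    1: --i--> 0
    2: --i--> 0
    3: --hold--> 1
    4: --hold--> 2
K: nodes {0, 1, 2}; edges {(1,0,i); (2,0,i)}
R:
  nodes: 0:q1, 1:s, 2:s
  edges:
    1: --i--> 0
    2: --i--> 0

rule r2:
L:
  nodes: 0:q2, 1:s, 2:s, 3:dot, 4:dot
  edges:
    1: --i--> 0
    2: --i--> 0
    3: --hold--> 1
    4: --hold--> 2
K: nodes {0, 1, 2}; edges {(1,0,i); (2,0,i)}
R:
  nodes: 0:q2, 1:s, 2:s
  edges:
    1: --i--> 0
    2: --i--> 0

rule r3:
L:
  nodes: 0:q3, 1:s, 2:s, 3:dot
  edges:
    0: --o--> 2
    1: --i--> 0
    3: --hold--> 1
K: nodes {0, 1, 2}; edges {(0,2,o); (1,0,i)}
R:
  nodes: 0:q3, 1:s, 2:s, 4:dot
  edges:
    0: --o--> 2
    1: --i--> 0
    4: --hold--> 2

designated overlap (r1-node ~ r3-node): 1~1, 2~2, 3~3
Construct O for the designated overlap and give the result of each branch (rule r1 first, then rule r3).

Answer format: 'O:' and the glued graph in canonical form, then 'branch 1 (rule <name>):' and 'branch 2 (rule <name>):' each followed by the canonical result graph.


O:
nodes: 0:q1, 1:s, 2:s, 3:dot, 4:dot, 5:q3
edges: (1,0,i); (1,5,i); (2,0,i); (3,1,hold); (4,2,hold); (5,2,o)
branch 1 (rule r1):
nodes: 0:q1, 1:s, 2:s, 5:q3
edges: (1,0,i); (1,5,i); (2,0,i); (5,2,o)
branch 2 (rule r3):
nodes: 0:q1, 1:s, 2:s, 4:dot, 5:q3, 6:dot
edges: (1,0,i); (1,5,i); (2,0,i); (4,2,hold); (5,2,o); (6,2,hold)


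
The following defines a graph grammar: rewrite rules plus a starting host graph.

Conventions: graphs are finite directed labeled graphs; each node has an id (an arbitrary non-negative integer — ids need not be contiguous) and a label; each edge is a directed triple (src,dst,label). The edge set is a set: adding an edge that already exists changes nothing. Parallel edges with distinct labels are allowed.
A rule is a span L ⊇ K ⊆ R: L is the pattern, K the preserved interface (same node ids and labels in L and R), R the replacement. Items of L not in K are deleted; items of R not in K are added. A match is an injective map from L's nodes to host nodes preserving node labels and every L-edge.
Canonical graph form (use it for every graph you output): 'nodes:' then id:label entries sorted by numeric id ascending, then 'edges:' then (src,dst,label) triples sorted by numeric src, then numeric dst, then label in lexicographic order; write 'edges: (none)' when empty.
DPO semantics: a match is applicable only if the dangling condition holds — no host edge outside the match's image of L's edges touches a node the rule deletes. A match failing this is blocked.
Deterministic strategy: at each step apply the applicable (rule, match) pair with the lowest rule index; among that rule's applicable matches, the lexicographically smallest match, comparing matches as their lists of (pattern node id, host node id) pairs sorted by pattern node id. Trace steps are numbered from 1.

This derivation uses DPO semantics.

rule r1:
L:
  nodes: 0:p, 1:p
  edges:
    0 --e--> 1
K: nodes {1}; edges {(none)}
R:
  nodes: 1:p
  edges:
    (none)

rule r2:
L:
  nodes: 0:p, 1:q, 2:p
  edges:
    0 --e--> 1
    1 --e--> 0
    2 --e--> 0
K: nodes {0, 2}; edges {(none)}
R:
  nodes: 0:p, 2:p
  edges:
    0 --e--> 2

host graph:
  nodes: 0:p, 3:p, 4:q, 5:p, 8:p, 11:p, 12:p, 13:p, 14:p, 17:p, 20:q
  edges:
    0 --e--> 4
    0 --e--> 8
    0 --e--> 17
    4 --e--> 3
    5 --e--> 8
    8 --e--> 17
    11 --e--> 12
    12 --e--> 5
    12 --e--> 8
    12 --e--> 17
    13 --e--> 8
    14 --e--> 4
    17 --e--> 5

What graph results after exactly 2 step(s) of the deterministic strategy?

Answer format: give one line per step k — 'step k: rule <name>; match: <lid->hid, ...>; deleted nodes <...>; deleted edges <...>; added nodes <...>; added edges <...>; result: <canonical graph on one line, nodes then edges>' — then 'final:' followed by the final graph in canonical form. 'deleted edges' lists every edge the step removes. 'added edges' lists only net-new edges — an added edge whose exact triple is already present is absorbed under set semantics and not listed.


step 1: rule r1; match: 0->11, 1->12; deleted nodes 11; deleted edges (11,12,e); added nodes (none); added edges (none); result: nodes: 0:p, 3:p, 4:q, 5:p, 8:p, 12:p, 13:p, 14:p, 17:p, 20:q edges: (0,4,e); (0,8,e); (0,17,e); (4,3,e); (5,8,e); (8,17,e); (12,5,e); (12,8,e); (12,17,e); (13,8,e); (14,4,e); (17,5,e)
step 2: rule r1; match: 0->13, 1->8; deleted nodes 13; deleted edges (13,8,e); added nodes (none); added edges (none); result: nodes: 0:p, 3:p, 4:q, 5:p, 8:p, 12:p, 14:p, 17:p, 20:q edges: (0,4,e); (0,8,e); (0,17,e); (4,3,e); (5,8,e); (8,17,e); (12,5,e); (12,8,e); (12,17,e); (14,4,e); (17,5,e)
final:
nodes: 0:p, 3:p, 4:q, 5:p, 8:p, 12:p, 14:p, 17:p, 20:q
edges: (0,4,e); (0,8,e); (0,17,e); (4,3,e); (5,8,e); (8,17,e); (12,5,e); (12,8,e); (12,17,e); (14,4,e); (17,5,e)


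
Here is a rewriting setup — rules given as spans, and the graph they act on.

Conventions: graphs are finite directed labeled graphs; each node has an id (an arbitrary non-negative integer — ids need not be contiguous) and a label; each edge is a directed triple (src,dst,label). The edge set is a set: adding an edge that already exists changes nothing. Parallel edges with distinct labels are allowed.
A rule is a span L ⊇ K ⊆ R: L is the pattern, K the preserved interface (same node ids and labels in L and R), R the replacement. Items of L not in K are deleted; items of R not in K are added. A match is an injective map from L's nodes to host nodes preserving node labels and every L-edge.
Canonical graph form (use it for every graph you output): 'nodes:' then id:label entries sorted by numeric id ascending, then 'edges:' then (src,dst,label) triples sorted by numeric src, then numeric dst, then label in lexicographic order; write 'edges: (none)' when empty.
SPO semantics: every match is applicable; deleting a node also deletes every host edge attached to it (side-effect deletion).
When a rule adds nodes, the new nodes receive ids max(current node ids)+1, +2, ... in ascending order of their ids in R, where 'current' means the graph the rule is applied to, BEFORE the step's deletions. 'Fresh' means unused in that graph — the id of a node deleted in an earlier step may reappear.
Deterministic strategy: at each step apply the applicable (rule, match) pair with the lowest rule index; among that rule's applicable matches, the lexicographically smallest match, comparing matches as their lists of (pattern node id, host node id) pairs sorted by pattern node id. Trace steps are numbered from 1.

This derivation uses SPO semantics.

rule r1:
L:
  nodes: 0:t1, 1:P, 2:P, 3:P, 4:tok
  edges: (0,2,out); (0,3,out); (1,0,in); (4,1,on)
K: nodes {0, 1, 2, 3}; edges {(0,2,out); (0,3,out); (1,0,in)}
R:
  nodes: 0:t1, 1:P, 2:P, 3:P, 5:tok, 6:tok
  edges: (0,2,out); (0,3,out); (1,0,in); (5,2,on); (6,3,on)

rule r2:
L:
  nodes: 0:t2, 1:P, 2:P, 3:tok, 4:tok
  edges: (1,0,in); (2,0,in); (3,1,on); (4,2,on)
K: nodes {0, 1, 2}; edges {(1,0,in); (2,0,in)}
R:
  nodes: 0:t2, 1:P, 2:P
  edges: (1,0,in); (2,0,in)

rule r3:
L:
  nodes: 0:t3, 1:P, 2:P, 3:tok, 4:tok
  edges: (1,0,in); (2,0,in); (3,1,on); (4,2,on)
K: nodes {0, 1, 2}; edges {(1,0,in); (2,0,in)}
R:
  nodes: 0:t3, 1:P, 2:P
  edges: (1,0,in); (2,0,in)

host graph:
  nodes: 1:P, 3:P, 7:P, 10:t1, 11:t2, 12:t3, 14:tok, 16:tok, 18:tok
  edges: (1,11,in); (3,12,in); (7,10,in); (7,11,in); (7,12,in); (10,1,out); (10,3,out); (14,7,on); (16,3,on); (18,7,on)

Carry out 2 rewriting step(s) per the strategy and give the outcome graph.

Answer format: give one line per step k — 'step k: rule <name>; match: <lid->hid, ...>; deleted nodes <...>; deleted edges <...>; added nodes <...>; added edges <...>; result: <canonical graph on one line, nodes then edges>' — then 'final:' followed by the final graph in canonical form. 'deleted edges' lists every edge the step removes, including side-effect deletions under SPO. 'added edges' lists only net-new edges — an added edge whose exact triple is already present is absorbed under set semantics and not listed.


step 1: rule r1; match: 0->10, 1->7, 2->1, 3->3, 4->14; deleted nodes 14; deleted edges (14,7,on); added nodes 19, 20; added edges (19,1,on); (20,3,on); result: nodes: 1:P, 3:P, 7:P, 10:t1, 11:t2, 12:t3, 16:tok, 18:tok, 19:tok, 20:tok edges: (1,11,in); (3,12,in); (7,10,in); (7,11,in); (7,12,in); (10,1,out); (10,3,out); (16,3,on); (18,7,on); (19,1,on); (20,3,on)
step 2: rule r1; match: 0->10, 1->7, 2->1, 3->3, 4->18; deleted nodes 18; deleted edges (18,7,on); added nodes 21, 22; added edges (21,1,on); (22,3,on); result: nodes: 1:P, 3:P, 7:P, 10:t1, 11:t2, 12:t3, 16:tok, 19:tok, 20:tok, 21:tok, 22:tok edges: (1,11,in); (3,12,in); (7,10,in); (7,11,in); (7,12,in); (10,1,out); (10,3,out); (16,3,on); (19,1,on); (20,3,on); (21,1,on); (22,3,on)
final:
nodes: 1:P, 3:P, 7:P, 10:t1, 11:t2, 12:t3, 16:tok, 19:tok, 20:tok, 21:tok, 22:tok
edges: (1,11,in); (3,12,in); (7,10,in); (7,11,in); (7,12,in); (10,1,out); (10,3,out); (16,3,on); (19,1,on); (20,3,on); (21,1,on); (22,3,on)


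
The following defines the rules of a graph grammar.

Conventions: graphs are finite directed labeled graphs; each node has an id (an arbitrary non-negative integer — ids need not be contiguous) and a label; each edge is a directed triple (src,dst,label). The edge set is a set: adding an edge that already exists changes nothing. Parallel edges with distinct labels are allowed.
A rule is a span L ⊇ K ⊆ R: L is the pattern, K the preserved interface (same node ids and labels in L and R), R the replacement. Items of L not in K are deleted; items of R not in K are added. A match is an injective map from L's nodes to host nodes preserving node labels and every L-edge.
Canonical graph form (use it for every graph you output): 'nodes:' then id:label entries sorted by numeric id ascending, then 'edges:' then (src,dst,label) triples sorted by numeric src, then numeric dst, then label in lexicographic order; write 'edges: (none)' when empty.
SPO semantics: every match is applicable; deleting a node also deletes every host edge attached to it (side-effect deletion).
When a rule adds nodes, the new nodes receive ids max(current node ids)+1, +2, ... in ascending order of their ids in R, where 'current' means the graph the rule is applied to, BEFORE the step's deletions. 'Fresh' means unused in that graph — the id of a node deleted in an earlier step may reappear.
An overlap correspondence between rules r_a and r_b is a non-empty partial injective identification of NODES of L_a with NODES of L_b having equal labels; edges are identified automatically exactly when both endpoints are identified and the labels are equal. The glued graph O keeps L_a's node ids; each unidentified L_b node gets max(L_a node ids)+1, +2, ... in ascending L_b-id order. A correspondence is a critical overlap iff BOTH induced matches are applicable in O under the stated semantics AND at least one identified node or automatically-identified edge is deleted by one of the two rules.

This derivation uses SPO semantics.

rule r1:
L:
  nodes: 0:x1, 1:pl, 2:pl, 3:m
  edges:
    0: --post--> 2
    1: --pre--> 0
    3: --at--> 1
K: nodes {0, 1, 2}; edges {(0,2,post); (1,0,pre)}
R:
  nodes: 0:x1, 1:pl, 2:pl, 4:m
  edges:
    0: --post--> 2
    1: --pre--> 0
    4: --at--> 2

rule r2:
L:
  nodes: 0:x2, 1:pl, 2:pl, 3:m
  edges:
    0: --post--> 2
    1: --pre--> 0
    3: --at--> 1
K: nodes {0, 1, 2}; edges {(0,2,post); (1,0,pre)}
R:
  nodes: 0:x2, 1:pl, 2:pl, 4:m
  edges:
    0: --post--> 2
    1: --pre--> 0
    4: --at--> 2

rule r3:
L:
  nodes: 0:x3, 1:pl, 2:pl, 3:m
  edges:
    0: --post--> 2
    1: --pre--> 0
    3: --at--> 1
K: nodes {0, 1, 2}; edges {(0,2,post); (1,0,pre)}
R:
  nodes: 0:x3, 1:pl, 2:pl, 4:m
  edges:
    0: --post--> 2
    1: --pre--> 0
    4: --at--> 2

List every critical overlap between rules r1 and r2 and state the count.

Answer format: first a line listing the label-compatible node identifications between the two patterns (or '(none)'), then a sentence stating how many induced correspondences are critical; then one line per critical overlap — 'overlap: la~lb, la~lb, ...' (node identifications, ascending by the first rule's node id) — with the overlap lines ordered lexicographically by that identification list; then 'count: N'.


label-compatible node identifications between L(r1) and L(r2): 1~1, 1~2, 2~1, 2~2, 3~3
7 of the induced correspondences are critical overlaps of r1 and r2.
overlap: 1~1, 2~2, 3~3
overlap: 1~1, 3~3
overlap: 1~2, 2~1, 3~3
overlap: 1~2, 3~3
overlap: 2~1, 3~3
overlap: 2~2, 3~3
overlap: 3~3
count: 7


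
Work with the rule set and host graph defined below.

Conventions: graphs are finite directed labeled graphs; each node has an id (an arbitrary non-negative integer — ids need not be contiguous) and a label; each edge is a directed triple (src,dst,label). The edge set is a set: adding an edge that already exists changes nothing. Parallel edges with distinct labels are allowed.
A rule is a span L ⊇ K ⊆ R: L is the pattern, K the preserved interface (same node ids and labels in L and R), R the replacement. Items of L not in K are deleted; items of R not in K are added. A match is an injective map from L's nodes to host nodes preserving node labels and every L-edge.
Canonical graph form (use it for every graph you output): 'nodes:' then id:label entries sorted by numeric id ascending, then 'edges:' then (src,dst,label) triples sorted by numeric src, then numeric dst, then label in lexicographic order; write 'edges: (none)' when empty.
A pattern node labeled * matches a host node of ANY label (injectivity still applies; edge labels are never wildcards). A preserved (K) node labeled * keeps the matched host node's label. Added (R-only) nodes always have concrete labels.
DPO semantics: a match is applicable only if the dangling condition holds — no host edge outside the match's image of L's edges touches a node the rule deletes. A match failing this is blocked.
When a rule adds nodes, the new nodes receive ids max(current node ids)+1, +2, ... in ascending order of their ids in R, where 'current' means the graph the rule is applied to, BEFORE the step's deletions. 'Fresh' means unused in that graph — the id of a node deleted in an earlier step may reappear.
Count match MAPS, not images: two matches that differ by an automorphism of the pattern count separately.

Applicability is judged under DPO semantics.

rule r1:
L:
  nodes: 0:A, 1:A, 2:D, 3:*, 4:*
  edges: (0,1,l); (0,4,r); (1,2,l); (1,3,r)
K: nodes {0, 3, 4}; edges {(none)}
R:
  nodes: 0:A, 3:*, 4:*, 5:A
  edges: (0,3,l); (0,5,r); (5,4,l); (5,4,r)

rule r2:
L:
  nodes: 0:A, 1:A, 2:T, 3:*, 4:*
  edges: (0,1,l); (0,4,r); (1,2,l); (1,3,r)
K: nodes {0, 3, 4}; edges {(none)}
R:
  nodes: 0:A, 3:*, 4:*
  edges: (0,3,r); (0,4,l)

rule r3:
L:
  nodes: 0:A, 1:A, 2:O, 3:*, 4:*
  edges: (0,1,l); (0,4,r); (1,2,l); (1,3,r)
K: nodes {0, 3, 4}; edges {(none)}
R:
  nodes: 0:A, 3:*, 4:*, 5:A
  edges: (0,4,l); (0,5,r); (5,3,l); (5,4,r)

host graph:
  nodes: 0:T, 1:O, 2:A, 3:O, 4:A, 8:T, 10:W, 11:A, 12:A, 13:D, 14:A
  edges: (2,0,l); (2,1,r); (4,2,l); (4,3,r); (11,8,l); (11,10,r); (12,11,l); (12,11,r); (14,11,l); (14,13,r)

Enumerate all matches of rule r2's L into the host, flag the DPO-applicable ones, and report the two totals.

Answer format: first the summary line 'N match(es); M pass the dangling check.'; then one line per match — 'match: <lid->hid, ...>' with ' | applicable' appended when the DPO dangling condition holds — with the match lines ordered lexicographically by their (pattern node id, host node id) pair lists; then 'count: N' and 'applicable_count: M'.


2 match(es); 1 pass the dangling check.
match: 0->4, 1->2, 2->0, 3->1, 4->3 | applicable
match: 0->14, 1->11, 2->8, 3->10, 4->13
count: 2
applicable_count: 1


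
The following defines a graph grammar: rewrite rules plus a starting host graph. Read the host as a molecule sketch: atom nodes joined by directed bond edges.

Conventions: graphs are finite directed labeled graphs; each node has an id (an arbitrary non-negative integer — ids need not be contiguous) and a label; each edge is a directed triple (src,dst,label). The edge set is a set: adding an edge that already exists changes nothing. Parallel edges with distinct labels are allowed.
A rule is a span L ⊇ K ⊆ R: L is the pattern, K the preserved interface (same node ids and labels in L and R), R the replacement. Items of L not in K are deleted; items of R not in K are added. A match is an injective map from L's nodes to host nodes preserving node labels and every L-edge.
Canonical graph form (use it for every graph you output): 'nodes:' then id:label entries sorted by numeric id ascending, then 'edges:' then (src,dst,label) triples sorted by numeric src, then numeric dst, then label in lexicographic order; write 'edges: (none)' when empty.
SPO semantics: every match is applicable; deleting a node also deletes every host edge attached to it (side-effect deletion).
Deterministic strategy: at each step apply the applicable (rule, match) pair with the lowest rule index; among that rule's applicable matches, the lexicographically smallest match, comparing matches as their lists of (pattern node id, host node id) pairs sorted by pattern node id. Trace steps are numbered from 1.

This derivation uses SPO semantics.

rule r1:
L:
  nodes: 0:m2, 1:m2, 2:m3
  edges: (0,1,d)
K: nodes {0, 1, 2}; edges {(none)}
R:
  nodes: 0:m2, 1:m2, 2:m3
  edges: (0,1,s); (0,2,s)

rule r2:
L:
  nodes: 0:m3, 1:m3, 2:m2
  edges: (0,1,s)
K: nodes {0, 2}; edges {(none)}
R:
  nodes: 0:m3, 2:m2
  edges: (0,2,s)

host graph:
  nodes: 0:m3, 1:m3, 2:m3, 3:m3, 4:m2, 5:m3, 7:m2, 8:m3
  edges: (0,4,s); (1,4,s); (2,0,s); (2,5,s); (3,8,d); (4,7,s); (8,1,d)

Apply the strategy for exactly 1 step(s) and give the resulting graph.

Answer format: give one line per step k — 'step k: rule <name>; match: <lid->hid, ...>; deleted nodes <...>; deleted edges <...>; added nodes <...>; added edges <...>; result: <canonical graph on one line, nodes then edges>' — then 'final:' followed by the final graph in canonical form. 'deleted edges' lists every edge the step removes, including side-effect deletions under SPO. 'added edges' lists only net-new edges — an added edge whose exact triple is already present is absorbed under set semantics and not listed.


step 1: rule r2; match: 0->2, 1->0, 2->4; deleted nodes 0; deleted edges (0,4,s); (2,0,s); added nodes (none); added edges (2,4,s); result: nodes: 1:m3, 2:m3, 3:m3, 4:m2, 5:m3, 7:m2, 8:m3 edges: (1,4,s); (2,4,s); (2,5,s); (3,8,d); (4,7,s); (8,1,d)
final:
nodes: 1:m3, 2:m3, 3:m3, 4:m2, 5:m3, 7:m2, 8:m3
edges: (1,4,s); (2,4,s); (2,5,s); (3,8,d); (4,7,s); (8,1,d)
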